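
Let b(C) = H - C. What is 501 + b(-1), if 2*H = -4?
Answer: 500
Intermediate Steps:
H = -2 (H = (½)*(-4) = -2)
b(C) = -2 - C
501 + b(-1) = 501 + (-2 - 1*(-1)) = 501 + (-2 + 1) = 501 - 1 = 500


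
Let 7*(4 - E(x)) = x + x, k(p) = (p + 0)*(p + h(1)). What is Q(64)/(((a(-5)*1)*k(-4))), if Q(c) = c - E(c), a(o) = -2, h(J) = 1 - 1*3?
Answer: -137/84 ≈ -1.6310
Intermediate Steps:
h(J) = -2 (h(J) = 1 - 3 = -2)
k(p) = p*(-2 + p) (k(p) = (p + 0)*(p - 2) = p*(-2 + p))
E(x) = 4 - 2*x/7 (E(x) = 4 - (x + x)/7 = 4 - 2*x/7)
Q(c) = -4 + 9*c/7 (Q(c) = c - (4 - 2*c/7) = c + (-4 + 2*c/7) = -4 + 9*c/7)
Q(64)/(((a(-5)*1)*k(-4))) = (-4 + (9/7)*64)/(((-2*1)*(-4*(-2 - 4)))) = (-4 + 576/7)/((-(-8)*(-6))) = 548/(7*((-2*24))) = (548/7)/(-48) = (548/7)*(-1/48) = -137/84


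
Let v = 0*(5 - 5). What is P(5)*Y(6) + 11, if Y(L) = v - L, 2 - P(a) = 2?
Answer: 11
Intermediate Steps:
v = 0 (v = 0*0 = 0)
P(a) = 0 (P(a) = 2 - 1*2 = 2 - 2 = 0)
Y(L) = -L (Y(L) = 0 - L = -L)
P(5)*Y(6) + 11 = 0*(-1*6) + 11 = 0*(-6) + 11 = 0 + 11 = 11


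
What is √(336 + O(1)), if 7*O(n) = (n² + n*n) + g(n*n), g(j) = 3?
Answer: √16499/7 ≈ 18.350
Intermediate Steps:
O(n) = 3/7 + 2*n²/7 (O(n) = ((n² + n*n) + 3)/7 = ((n² + n²) + 3)/7 = (2*n² + 3)/7 = (3 + 2*n²)/7 = 3/7 + 2*n²/7)
√(336 + O(1)) = √(336 + (3/7 + (2/7)*1²)) = √(336 + (3/7 + (2/7)*1)) = √(336 + (3/7 + 2/7)) = √(336 + 5/7) = √(2357/7) = √16499/7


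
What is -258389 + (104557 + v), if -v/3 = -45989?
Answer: -15865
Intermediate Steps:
v = 137967 (v = -3*(-45989) = 137967)
-258389 + (104557 + v) = -258389 + (104557 + 137967) = -258389 + 242524 = -15865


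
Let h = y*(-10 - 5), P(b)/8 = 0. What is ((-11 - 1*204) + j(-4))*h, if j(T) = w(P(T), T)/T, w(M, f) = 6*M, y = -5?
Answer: -16125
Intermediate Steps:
P(b) = 0 (P(b) = 8*0 = 0)
h = 75 (h = -5*(-10 - 5) = -5*(-15) = 75)
j(T) = 0 (j(T) = (6*0)/T = 0/T = 0)
((-11 - 1*204) + j(-4))*h = ((-11 - 1*204) + 0)*75 = ((-11 - 204) + 0)*75 = (-215 + 0)*75 = -215*75 = -16125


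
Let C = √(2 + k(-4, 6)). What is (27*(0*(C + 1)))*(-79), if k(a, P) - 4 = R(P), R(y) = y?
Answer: 0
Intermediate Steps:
k(a, P) = 4 + P
C = 2*√3 (C = √(2 + (4 + 6)) = √(2 + 10) = √12 = 2*√3 ≈ 3.4641)
(27*(0*(C + 1)))*(-79) = (27*(0*(2*√3 + 1)))*(-79) = (27*(0*(1 + 2*√3)))*(-79) = (27*0)*(-79) = 0*(-79) = 0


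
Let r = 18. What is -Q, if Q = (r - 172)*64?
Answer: 9856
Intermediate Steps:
Q = -9856 (Q = (18 - 172)*64 = -154*64 = -9856)
-Q = -1*(-9856) = 9856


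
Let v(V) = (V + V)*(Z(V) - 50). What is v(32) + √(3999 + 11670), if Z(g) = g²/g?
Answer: -1152 + 3*√1741 ≈ -1026.8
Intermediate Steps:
Z(g) = g
v(V) = 2*V*(-50 + V) (v(V) = (V + V)*(V - 50) = (2*V)*(-50 + V) = 2*V*(-50 + V))
v(32) + √(3999 + 11670) = 2*32*(-50 + 32) + √(3999 + 11670) = 2*32*(-18) + √15669 = -1152 + 3*√1741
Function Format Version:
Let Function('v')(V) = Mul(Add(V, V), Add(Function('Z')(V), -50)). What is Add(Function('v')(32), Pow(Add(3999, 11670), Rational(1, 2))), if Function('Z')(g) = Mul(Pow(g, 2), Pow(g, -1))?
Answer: Add(-1152, Mul(3, Pow(1741, Rational(1, 2)))) ≈ -1026.8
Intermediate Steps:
Function('Z')(g) = g
Function('v')(V) = Mul(2, V, Add(-50, V)) (Function('v')(V) = Mul(Add(V, V), Add(V, -50)) = Mul(Mul(2, V), Add(-50, V)) = Mul(2, V, Add(-50, V)))
Add(Function('v')(32), Pow(Add(3999, 11670), Rational(1, 2))) = Add(Mul(2, 32, Add(-50, 32)), Pow(Add(3999, 11670), Rational(1, 2))) = Add(Mul(2, 32, -18), Pow(15669, Rational(1, 2))) = Add(-1152, Mul(3, Pow(1741, Rational(1, 2))))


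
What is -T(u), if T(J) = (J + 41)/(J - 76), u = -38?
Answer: 1/38 ≈ 0.026316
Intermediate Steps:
T(J) = (41 + J)/(-76 + J)
-T(u) = -(41 - 38)/(-76 - 38) = -3/(-114) = -(-1)*3/114 = -1*(-1/38) = 1/38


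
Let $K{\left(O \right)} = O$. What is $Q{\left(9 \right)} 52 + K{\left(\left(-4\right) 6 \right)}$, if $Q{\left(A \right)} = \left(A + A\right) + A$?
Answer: $1380$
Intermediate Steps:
$Q{\left(A \right)} = 3 A$ ($Q{\left(A \right)} = 2 A + A = 3 A$)
$Q{\left(9 \right)} 52 + K{\left(\left(-4\right) 6 \right)} = 3 \cdot 9 \cdot 52 - 24 = 27 \cdot 52 - 24 = 1404 - 24 = 1380$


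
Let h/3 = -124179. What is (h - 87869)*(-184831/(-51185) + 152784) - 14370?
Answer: -3600575412340076/51185 ≈ -7.0344e+10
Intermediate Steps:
h = -372537 (h = 3*(-124179) = -372537)
(h - 87869)*(-184831/(-51185) + 152784) - 14370 = (-372537 - 87869)*(-184831/(-51185) + 152784) - 14370 = -460406*(-184831*(-1/51185) + 152784) - 14370 = -460406*(184831/51185 + 152784) - 14370 = -460406*7820433871/51185 - 14370 = -3600574676811626/51185 - 14370 = -3600575412340076/51185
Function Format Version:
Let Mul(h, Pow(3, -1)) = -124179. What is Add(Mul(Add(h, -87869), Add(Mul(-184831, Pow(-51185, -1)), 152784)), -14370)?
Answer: Rational(-3600575412340076, 51185) ≈ -7.0344e+10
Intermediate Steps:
h = -372537 (h = Mul(3, -124179) = -372537)
Add(Mul(Add(h, -87869), Add(Mul(-184831, Pow(-51185, -1)), 152784)), -14370) = Add(Mul(Add(-372537, -87869), Add(Mul(-184831, Pow(-51185, -1)), 152784)), -14370) = Add(Mul(-460406, Add(Mul(-184831, Rational(-1, 51185)), 152784)), -14370) = Add(Mul(-460406, Add(Rational(184831, 51185), 152784)), -14370) = Add(Mul(-460406, Rational(7820433871, 51185)), -14370) = Add(Rational(-3600574676811626, 51185), -14370) = Rational(-3600575412340076, 51185)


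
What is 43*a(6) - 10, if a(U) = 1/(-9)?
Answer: -133/9 ≈ -14.778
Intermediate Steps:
a(U) = -⅑
43*a(6) - 10 = 43*(-⅑) - 10 = -43/9 - 10 = -133/9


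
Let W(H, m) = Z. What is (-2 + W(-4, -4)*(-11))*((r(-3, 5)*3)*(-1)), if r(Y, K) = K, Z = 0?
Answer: 30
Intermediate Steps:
W(H, m) = 0
(-2 + W(-4, -4)*(-11))*((r(-3, 5)*3)*(-1)) = (-2 + 0*(-11))*((5*3)*(-1)) = (-2 + 0)*(15*(-1)) = -2*(-15) = 30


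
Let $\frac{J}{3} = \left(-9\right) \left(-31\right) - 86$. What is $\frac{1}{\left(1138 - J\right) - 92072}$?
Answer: $- \frac{1}{91513} \approx -1.0927 \cdot 10^{-5}$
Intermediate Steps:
$J = 579$ ($J = 3 \left(\left(-9\right) \left(-31\right) - 86\right) = 3 \left(279 - 86\right) = 3 \cdot 193 = 579$)
$\frac{1}{\left(1138 - J\right) - 92072} = \frac{1}{\left(1138 - 579\right) - 92072} = \frac{1}{559 - 92072} = \frac{1}{-91513} = - \frac{1}{91513}$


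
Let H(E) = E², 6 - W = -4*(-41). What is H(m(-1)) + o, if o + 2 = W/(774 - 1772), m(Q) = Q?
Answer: -420/499 ≈ -0.84168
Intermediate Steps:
W = -158 (W = 6 - (-4)*(-41) = 6 - 1*164 = 6 - 164 = -158)
o = -919/499 (o = -2 - 158/(774 - 1772) = -2 - 158/(-998) = -2 - 158*(-1/998) = -2 + 79/499 = -919/499 ≈ -1.8417)
H(m(-1)) + o = (-1)² - 919/499 = 1 - 919/499 = -420/499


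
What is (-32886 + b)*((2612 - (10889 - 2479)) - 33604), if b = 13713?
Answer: 755454546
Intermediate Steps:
(-32886 + b)*((2612 - (10889 - 2479)) - 33604) = (-32886 + 13713)*((2612 - (10889 - 2479)) - 33604) = -19173*((2612 - 1*8410) - 33604) = -19173*((2612 - 8410) - 33604) = -19173*(-5798 - 33604) = -19173*(-39402) = 755454546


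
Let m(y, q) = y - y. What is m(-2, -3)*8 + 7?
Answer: 7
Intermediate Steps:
m(y, q) = 0
m(-2, -3)*8 + 7 = 0*8 + 7 = 0 + 7 = 7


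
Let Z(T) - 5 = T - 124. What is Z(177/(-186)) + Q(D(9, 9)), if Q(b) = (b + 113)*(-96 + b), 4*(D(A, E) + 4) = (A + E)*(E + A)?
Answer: -231257/62 ≈ -3730.0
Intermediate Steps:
D(A, E) = -4 + (A + E)²/4 (D(A, E) = -4 + ((A + E)*(E + A))/4 = -4 + ((A + E)*(A + E))/4 = -4 + (A + E)²/4)
Q(b) = (-96 + b)*(113 + b) (Q(b) = (113 + b)*(-96 + b) = (-96 + b)*(113 + b))
Z(T) = -119 + T (Z(T) = 5 + (T - 124) = 5 + (-124 + T) = -119 + T)
Z(177/(-186)) + Q(D(9, 9)) = (-119 + 177/(-186)) + (-10848 + (-4 + (9 + 9)²/4)² + 17*(-4 + (9 + 9)²/4)) = (-119 + 177*(-1/186)) + (-10848 + (-4 + (¼)*18²)² + 17*(-4 + (¼)*18²)) = (-119 - 59/62) + (-10848 + (-4 + (¼)*324)² + 17*(-4 + (¼)*324)) = -7437/62 + (-10848 + (-4 + 81)² + 17*(-4 + 81)) = -7437/62 + (-10848 + 77² + 17*77) = -7437/62 + (-10848 + 5929 + 1309) = -7437/62 - 3610 = -231257/62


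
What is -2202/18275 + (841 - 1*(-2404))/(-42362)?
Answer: -2586161/13121450 ≈ -0.19709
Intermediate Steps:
-2202/18275 + (841 - 1*(-2404))/(-42362) = -2202*1/18275 + (841 + 2404)*(-1/42362) = -2202/18275 + 3245*(-1/42362) = -2202/18275 - 55/718 = -2586161/13121450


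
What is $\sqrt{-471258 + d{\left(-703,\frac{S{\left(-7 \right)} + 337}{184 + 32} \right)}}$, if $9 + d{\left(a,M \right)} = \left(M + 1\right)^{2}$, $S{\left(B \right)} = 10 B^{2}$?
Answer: $\frac{i \sqrt{21986345303}}{216} \approx 686.47 i$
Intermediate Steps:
$d{\left(a,M \right)} = -9 + \left(1 + M\right)^{2}$ ($d{\left(a,M \right)} = -9 + \left(M + 1\right)^{2} = -9 + \left(1 + M\right)^{2}$)
$\sqrt{-471258 + d{\left(-703,\frac{S{\left(-7 \right)} + 337}{184 + 32} \right)}} = \sqrt{-471258 - \left(9 - \left(1 + \frac{10 \left(-7\right)^{2} + 337}{184 + 32}\right)^{2}\right)} = \sqrt{-471258 - \left(9 - \left(1 + \frac{10 \cdot 49 + 337}{216}\right)^{2}\right)} = \sqrt{-471258 - \left(9 - \left(1 + \left(490 + 337\right) \frac{1}{216}\right)^{2}\right)} = \sqrt{-471258 - \left(9 - \left(1 + 827 \cdot \frac{1}{216}\right)^{2}\right)} = \sqrt{-471258 - \left(9 - \left(1 + \frac{827}{216}\right)^{2}\right)} = \sqrt{-471258 - \left(9 - \left(\frac{1043}{216}\right)^{2}\right)} = \sqrt{-471258 + \left(-9 + \frac{1087849}{46656}\right)} = \sqrt{-471258 + \frac{667945}{46656}} = \sqrt{- \frac{21986345303}{46656}} = \frac{i \sqrt{21986345303}}{216}$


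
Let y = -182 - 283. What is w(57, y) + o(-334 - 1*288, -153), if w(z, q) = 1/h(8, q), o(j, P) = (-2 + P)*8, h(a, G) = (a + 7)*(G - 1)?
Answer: -8667601/6990 ≈ -1240.0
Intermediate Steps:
h(a, G) = (-1 + G)*(7 + a) (h(a, G) = (7 + a)*(-1 + G) = (-1 + G)*(7 + a))
y = -465
o(j, P) = -16 + 8*P
w(z, q) = 1/(-15 + 15*q) (w(z, q) = 1/(-7 - 1*8 + 7*q + q*8) = 1/(-7 - 8 + 7*q + 8*q) = 1/(-15 + 15*q))
w(57, y) + o(-334 - 1*288, -153) = 1/(15*(-1 - 465)) + (-16 + 8*(-153)) = (1/15)/(-466) + (-16 - 1224) = (1/15)*(-1/466) - 1240 = -1/6990 - 1240 = -8667601/6990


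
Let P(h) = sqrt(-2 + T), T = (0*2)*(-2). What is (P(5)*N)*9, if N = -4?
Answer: -36*I*sqrt(2) ≈ -50.912*I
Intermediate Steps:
T = 0 (T = 0*(-2) = 0)
P(h) = I*sqrt(2) (P(h) = sqrt(-2 + 0) = sqrt(-2) = I*sqrt(2))
(P(5)*N)*9 = ((I*sqrt(2))*(-4))*9 = -4*I*sqrt(2)*9 = -36*I*sqrt(2)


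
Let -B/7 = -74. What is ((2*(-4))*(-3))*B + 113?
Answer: 12545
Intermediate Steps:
B = 518 (B = -7*(-74) = 518)
((2*(-4))*(-3))*B + 113 = ((2*(-4))*(-3))*518 + 113 = -8*(-3)*518 + 113 = 24*518 + 113 = 12432 + 113 = 12545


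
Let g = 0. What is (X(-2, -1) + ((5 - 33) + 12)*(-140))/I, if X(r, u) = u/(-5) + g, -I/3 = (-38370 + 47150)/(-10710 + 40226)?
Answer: -82652179/32925 ≈ -2510.3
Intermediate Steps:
I = -6585/7379 (I = -3*(-38370 + 47150)/(-10710 + 40226) = -26340/29516 = -3*2195/7379 = -6585/7379 ≈ -0.89240)
X(r, u) = -u/5 (X(r, u) = u/(-5) + 0 = u*(-⅕) + 0 = -u/5 + 0 = -u/5)
(X(-2, -1) + ((5 - 33) + 12)*(-140))/I = (-⅕*(-1) + ((5 - 33) + 12)*(-140))/(-6585/7379) = (⅕ + (-28 + 12)*(-140))*(-7379/6585) = (⅕ - 16*(-140))*(-7379/6585) = (⅕ + 2240)*(-7379/6585) = (11201/5)*(-7379/6585) = -82652179/32925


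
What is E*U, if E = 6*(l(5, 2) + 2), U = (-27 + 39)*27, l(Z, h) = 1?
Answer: 5832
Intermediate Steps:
U = 324 (U = 12*27 = 324)
E = 18 (E = 6*(1 + 2) = 6*3 = 18)
E*U = 18*324 = 5832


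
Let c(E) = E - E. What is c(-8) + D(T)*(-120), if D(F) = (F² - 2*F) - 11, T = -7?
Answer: -6240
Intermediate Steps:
c(E) = 0
D(F) = -11 + F² - 2*F
c(-8) + D(T)*(-120) = 0 + (-11 + (-7)² - 2*(-7))*(-120) = 0 + (-11 + 49 + 14)*(-120) = 0 + 52*(-120) = 0 - 6240 = -6240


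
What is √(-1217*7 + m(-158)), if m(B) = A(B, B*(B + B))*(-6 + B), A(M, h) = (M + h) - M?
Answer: I*√8196711 ≈ 2863.0*I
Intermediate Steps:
A(M, h) = h
m(B) = 2*B²*(-6 + B) (m(B) = (B*(B + B))*(-6 + B) = (B*(2*B))*(-6 + B) = (2*B²)*(-6 + B) = 2*B²*(-6 + B))
√(-1217*7 + m(-158)) = √(-1217*7 + 2*(-158)²*(-6 - 158)) = √(-8519 + 2*24964*(-164)) = √(-8519 - 8188192) = √(-8196711) = I*√8196711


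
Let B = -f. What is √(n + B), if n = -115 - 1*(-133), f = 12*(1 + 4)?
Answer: I*√42 ≈ 6.4807*I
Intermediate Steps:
f = 60 (f = 12*5 = 60)
n = 18 (n = -115 + 133 = 18)
B = -60 (B = -1*60 = -60)
√(n + B) = √(18 - 60) = √(-42) = I*√42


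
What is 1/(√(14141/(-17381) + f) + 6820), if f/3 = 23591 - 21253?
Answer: 118538420/808310128207 - √2118677730533/808310128207 ≈ 0.00014485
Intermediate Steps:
f = 7014 (f = 3*(23591 - 21253) = 3*2338 = 7014)
1/(√(14141/(-17381) + f) + 6820) = 1/(√(14141/(-17381) + 7014) + 6820) = 1/(√(14141*(-1/17381) + 7014) + 6820) = 1/(√(-14141/17381 + 7014) + 6820) = 1/(√(121896193/17381) + 6820) = 1/(√2118677730533/17381 + 6820) = 1/(6820 + √2118677730533/17381)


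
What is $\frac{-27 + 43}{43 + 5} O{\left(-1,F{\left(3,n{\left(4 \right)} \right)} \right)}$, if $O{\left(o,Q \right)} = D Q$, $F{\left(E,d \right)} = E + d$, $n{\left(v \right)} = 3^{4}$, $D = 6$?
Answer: $168$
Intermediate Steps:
$n{\left(v \right)} = 81$
$O{\left(o,Q \right)} = 6 Q$
$\frac{-27 + 43}{43 + 5} O{\left(-1,F{\left(3,n{\left(4 \right)} \right)} \right)} = \frac{-27 + 43}{43 + 5} \cdot 6 \left(3 + 81\right) = \frac{16}{48} \cdot 6 \cdot 84 = 16 \cdot \frac{1}{48} \cdot 504 = \frac{1}{3} \cdot 504 = 168$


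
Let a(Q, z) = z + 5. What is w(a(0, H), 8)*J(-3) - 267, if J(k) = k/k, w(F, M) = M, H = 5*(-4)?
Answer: -259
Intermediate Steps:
H = -20
a(Q, z) = 5 + z
J(k) = 1
w(a(0, H), 8)*J(-3) - 267 = 8*1 - 267 = 8 - 267 = -259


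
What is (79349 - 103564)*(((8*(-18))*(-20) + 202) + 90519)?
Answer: -2266548215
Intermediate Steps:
(79349 - 103564)*(((8*(-18))*(-20) + 202) + 90519) = -24215*((-144*(-20) + 202) + 90519) = -24215*((2880 + 202) + 90519) = -24215*(3082 + 90519) = -24215*93601 = -2266548215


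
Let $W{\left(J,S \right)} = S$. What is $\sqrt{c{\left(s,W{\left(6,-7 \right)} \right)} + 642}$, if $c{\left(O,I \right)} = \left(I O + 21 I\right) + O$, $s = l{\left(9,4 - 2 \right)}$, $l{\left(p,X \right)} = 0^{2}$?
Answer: $3 \sqrt{55} \approx 22.249$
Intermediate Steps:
$l{\left(p,X \right)} = 0$
$s = 0$
$c{\left(O,I \right)} = O + 21 I + I O$ ($c{\left(O,I \right)} = \left(21 I + I O\right) + O = O + 21 I + I O$)
$\sqrt{c{\left(s,W{\left(6,-7 \right)} \right)} + 642} = \sqrt{\left(0 + 21 \left(-7\right) - 0\right) + 642} = \sqrt{\left(0 - 147 + 0\right) + 642} = \sqrt{-147 + 642} = \sqrt{495} = 3 \sqrt{55}$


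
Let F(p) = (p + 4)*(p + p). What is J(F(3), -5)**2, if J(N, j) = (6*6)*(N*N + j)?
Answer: 4009928976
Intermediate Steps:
F(p) = 2*p*(4 + p) (F(p) = (4 + p)*(2*p) = 2*p*(4 + p))
J(N, j) = 36*j + 36*N**2 (J(N, j) = 36*(N**2 + j) = 36*(j + N**2) = 36*j + 36*N**2)
J(F(3), -5)**2 = (36*(-5) + 36*(2*3*(4 + 3))**2)**2 = (-180 + 36*(2*3*7)**2)**2 = (-180 + 36*42**2)**2 = (-180 + 36*1764)**2 = (-180 + 63504)**2 = 63324**2 = 4009928976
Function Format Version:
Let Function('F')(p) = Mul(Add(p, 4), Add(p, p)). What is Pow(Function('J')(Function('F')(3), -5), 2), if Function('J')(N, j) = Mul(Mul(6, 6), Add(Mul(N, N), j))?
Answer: 4009928976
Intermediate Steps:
Function('F')(p) = Mul(2, p, Add(4, p)) (Function('F')(p) = Mul(Add(4, p), Mul(2, p)) = Mul(2, p, Add(4, p)))
Function('J')(N, j) = Add(Mul(36, j), Mul(36, Pow(N, 2))) (Function('J')(N, j) = Mul(36, Add(Pow(N, 2), j)) = Mul(36, Add(j, Pow(N, 2))) = Add(Mul(36, j), Mul(36, Pow(N, 2))))
Pow(Function('J')(Function('F')(3), -5), 2) = Pow(Add(Mul(36, -5), Mul(36, Pow(Mul(2, 3, Add(4, 3)), 2))), 2) = Pow(Add(-180, Mul(36, Pow(Mul(2, 3, 7), 2))), 2) = Pow(Add(-180, Mul(36, Pow(42, 2))), 2) = Pow(Add(-180, Mul(36, 1764)), 2) = Pow(Add(-180, 63504), 2) = Pow(63324, 2) = 4009928976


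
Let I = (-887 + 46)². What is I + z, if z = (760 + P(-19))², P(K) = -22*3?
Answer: 1188917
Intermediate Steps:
P(K) = -66
z = 481636 (z = (760 - 66)² = 694² = 481636)
I = 707281 (I = (-841)² = 707281)
I + z = 707281 + 481636 = 1188917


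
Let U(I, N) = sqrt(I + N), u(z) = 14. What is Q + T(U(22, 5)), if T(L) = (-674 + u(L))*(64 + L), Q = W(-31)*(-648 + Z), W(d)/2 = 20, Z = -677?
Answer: -95240 - 1980*sqrt(3) ≈ -98670.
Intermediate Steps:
W(d) = 40 (W(d) = 2*20 = 40)
Q = -53000 (Q = 40*(-648 - 677) = 40*(-1325) = -53000)
T(L) = -42240 - 660*L (T(L) = (-674 + 14)*(64 + L) = -660*(64 + L) = -42240 - 660*L)
Q + T(U(22, 5)) = -53000 + (-42240 - 660*sqrt(22 + 5)) = -53000 + (-42240 - 1980*sqrt(3)) = -95240 - 1980*sqrt(3)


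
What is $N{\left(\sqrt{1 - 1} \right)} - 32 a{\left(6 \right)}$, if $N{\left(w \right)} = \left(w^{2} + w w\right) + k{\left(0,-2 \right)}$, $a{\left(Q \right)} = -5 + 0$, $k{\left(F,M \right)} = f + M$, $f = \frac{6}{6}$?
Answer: $159$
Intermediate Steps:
$f = 1$ ($f = 6 \cdot \frac{1}{6} = 1$)
$k{\left(F,M \right)} = 1 + M$
$a{\left(Q \right)} = -5$
$N{\left(w \right)} = -1 + 2 w^{2}$ ($N{\left(w \right)} = \left(w^{2} + w w\right) + \left(1 - 2\right) = \left(w^{2} + w^{2}\right) - 1 = 2 w^{2} - 1 = -1 + 2 w^{2}$)
$N{\left(\sqrt{1 - 1} \right)} - 32 a{\left(6 \right)} = \left(-1 + 2 \left(\sqrt{1 - 1}\right)^{2}\right) - -160 = \left(-1 + 2 \left(\sqrt{0}\right)^{2}\right) + 160 = \left(-1 + 2 \cdot 0^{2}\right) + 160 = \left(-1 + 2 \cdot 0\right) + 160 = \left(-1 + 0\right) + 160 = -1 + 160 = 159$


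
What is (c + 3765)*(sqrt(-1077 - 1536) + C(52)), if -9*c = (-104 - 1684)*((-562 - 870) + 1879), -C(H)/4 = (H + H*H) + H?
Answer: -1039735008 + 92569*I*sqrt(2613) ≈ -1.0397e+9 + 4.7319e+6*I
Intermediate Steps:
C(H) = -8*H - 4*H**2 (C(H) = -4*((H + H*H) + H) = -4*((H + H**2) + H) = -4*(H**2 + 2*H) = -8*H - 4*H**2)
c = 88804 (c = -(-104 - 1684)*((-562 - 870) + 1879)/9 = -(-596)*(-1432 + 1879)/3 = -(-596)*447/3 = -1/9*(-799236) = 88804)
(c + 3765)*(sqrt(-1077 - 1536) + C(52)) = (88804 + 3765)*(sqrt(-1077 - 1536) - 4*52*(2 + 52)) = 92569*(sqrt(-2613) - 4*52*54) = 92569*(I*sqrt(2613) - 11232) = 92569*(-11232 + I*sqrt(2613)) = -1039735008 + 92569*I*sqrt(2613)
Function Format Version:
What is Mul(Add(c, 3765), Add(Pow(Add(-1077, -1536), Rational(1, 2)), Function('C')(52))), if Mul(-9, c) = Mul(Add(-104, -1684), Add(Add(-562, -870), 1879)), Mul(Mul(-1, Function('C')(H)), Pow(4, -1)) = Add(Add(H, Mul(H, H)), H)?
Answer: Add(-1039735008, Mul(92569, I, Pow(2613, Rational(1, 2)))) ≈ Add(-1.0397e+9, Mul(4.7319e+6, I))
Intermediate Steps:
Function('C')(H) = Add(Mul(-8, H), Mul(-4, Pow(H, 2))) (Function('C')(H) = Mul(-4, Add(Add(H, Mul(H, H)), H)) = Mul(-4, Add(Add(H, Pow(H, 2)), H)) = Mul(-4, Add(Pow(H, 2), Mul(2, H))) = Add(Mul(-8, H), Mul(-4, Pow(H, 2))))
c = 88804 (c = Mul(Rational(-1, 9), Mul(Add(-104, -1684), Add(Add(-562, -870), 1879))) = Mul(Rational(-1, 9), Mul(-1788, Add(-1432, 1879))) = Mul(Rational(-1, 9), Mul(-1788, 447)) = Mul(Rational(-1, 9), -799236) = 88804)
Mul(Add(c, 3765), Add(Pow(Add(-1077, -1536), Rational(1, 2)), Function('C')(52))) = Mul(Add(88804, 3765), Add(Pow(Add(-1077, -1536), Rational(1, 2)), Mul(-4, 52, Add(2, 52)))) = Mul(92569, Add(Pow(-2613, Rational(1, 2)), Mul(-4, 52, 54))) = Mul(92569, Add(Mul(I, Pow(2613, Rational(1, 2))), -11232)) = Mul(92569, Add(-11232, Mul(I, Pow(2613, Rational(1, 2))))) = Add(-1039735008, Mul(92569, I, Pow(2613, Rational(1, 2))))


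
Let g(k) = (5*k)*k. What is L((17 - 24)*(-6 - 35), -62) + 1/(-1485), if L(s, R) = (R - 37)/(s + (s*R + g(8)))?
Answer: 43276/8507565 ≈ 0.0050868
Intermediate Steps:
g(k) = 5*k²
L(s, R) = (-37 + R)/(320 + s + R*s) (L(s, R) = (R - 37)/(s + (s*R + 5*8²)) = (-37 + R)/(s + (R*s + 5*64)) = (-37 + R)/(s + (R*s + 320)) = (-37 + R)/(s + (320 + R*s)) = (-37 + R)/(320 + s + R*s))
L((17 - 24)*(-6 - 35), -62) + 1/(-1485) = (-37 - 62)/(320 + (17 - 24)*(-6 - 35) - 62*(17 - 24)*(-6 - 35)) + 1/(-1485) = -99/(320 - 7*(-41) - (-434)*(-41)) - 1/1485 = -99/(320 + 287 - 62*287) - 1/1485 = -99/(320 + 287 - 17794) - 1/1485 = -99/(-17187) - 1/1485 = -1/17187*(-99) - 1/1485 = 33/5729 - 1/1485 = 43276/8507565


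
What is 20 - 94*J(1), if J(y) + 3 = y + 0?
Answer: 208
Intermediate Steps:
J(y) = -3 + y (J(y) = -3 + (y + 0) = -3 + y)
20 - 94*J(1) = 20 - 94*(-3 + 1) = 20 - 94*(-2) = 20 + 188 = 208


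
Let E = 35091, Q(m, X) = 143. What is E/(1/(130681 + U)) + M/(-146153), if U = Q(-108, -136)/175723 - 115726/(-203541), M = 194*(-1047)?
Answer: 614658265856284061716674/134036673247561 ≈ 4.5858e+9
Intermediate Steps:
M = -203118
U = 1566525097/2751295011 (U = 143/175723 - 115726/(-203541) = 143*(1/175723) - 115726*(-1/203541) = 143/175723 + 8902/15657 = 1566525097/2751295011 ≈ 0.56938)
E/(1/(130681 + U)) + M/(-146153) = 35091/(1/(130681 + 1566525097/2751295011)) - 203118/(-146153) = 35091/(1/(359543549857588/2751295011)) - 203118*(-1/146153) = 35091/(2751295011/359543549857588) + 203118/146153 = 35091*(359543549857588/2751295011) + 203118/146153 = 4205580902684206836/917098337 + 203118/146153 = 614658265856284061716674/134036673247561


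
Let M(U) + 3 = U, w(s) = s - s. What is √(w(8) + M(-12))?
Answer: I*√15 ≈ 3.873*I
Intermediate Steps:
w(s) = 0
M(U) = -3 + U
√(w(8) + M(-12)) = √(0 + (-3 - 12)) = √(0 - 15) = √(-15) = I*√15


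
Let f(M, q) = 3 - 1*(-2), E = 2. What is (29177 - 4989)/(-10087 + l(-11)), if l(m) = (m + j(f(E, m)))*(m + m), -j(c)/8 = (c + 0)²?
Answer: -24188/5445 ≈ -4.4422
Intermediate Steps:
f(M, q) = 5 (f(M, q) = 3 + 2 = 5)
j(c) = -8*c² (j(c) = -8*(c + 0)² = -8*c²)
l(m) = 2*m*(-200 + m) (l(m) = (m - 8*5²)*(m + m) = (m - 8*25)*(2*m) = (m - 200)*(2*m) = (-200 + m)*(2*m) = 2*m*(-200 + m))
(29177 - 4989)/(-10087 + l(-11)) = (29177 - 4989)/(-10087 + 2*(-11)*(-200 - 11)) = 24188/(-10087 + 2*(-11)*(-211)) = 24188/(-10087 + 4642) = 24188/(-5445) = 24188*(-1/5445) = -24188/5445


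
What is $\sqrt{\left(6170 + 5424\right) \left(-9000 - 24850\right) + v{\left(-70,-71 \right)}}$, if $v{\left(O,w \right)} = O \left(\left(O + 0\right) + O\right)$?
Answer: $10 i \sqrt{3924471} \approx 19810.0 i$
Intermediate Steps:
$v{\left(O,w \right)} = 2 O^{2}$ ($v{\left(O,w \right)} = O \left(O + O\right) = O 2 O = 2 O^{2}$)
$\sqrt{\left(6170 + 5424\right) \left(-9000 - 24850\right) + v{\left(-70,-71 \right)}} = \sqrt{\left(6170 + 5424\right) \left(-9000 - 24850\right) + 2 \left(-70\right)^{2}} = \sqrt{11594 \left(-33850\right) + 2 \cdot 4900} = \sqrt{-392456900 + 9800} = \sqrt{-392447100} = 10 i \sqrt{3924471}$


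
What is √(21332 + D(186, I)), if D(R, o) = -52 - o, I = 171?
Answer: √21109 ≈ 145.29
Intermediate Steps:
√(21332 + D(186, I)) = √(21332 + (-52 - 1*171)) = √(21332 + (-52 - 171)) = √(21332 - 223) = √21109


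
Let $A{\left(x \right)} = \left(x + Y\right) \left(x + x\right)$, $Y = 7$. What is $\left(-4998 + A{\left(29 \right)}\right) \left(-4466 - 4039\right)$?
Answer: $24749550$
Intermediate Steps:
$A{\left(x \right)} = 2 x \left(7 + x\right)$ ($A{\left(x \right)} = \left(x + 7\right) \left(x + x\right) = \left(7 + x\right) 2 x = 2 x \left(7 + x\right)$)
$\left(-4998 + A{\left(29 \right)}\right) \left(-4466 - 4039\right) = \left(-4998 + 2 \cdot 29 \left(7 + 29\right)\right) \left(-4466 - 4039\right) = \left(-4998 + 2 \cdot 29 \cdot 36\right) \left(-8505\right) = \left(-4998 + 2088\right) \left(-8505\right) = \left(-2910\right) \left(-8505\right) = 24749550$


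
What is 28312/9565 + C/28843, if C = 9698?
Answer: 909364386/275883295 ≈ 3.2962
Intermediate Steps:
28312/9565 + C/28843 = 28312/9565 + 9698/28843 = 909364386/275883295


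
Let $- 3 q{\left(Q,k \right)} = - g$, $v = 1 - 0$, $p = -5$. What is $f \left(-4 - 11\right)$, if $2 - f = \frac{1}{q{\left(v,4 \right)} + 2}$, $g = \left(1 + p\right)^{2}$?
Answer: $- \frac{615}{22} \approx -27.955$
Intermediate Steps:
$v = 1$ ($v = 1 + 0 = 1$)
$g = 16$ ($g = \left(1 - 5\right)^{2} = \left(-4\right)^{2} = 16$)
$q{\left(Q,k \right)} = \frac{16}{3}$ ($q{\left(Q,k \right)} = - \frac{\left(-1\right) 16}{3} = \left(- \frac{1}{3}\right) \left(-16\right) = \frac{16}{3}$)
$f = \frac{41}{22}$ ($f = 2 - \frac{1}{\frac{16}{3} + 2} = 2 - \frac{1}{\frac{22}{3}} = 2 - \frac{3}{22} = \frac{41}{22} \approx 1.8636$)
$f \left(-4 - 11\right) = \frac{41 \left(-4 - 11\right)}{22} = \frac{41}{22} \left(-15\right) = - \frac{615}{22}$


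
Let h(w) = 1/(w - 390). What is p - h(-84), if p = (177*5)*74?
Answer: 31042261/474 ≈ 65490.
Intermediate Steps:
h(w) = 1/(-390 + w)
p = 65490 (p = 885*74 = 65490)
p - h(-84) = 65490 - 1/(-390 - 84) = 65490 - 1/(-474) = 65490 - 1*(-1/474) = 65490 + 1/474 = 31042261/474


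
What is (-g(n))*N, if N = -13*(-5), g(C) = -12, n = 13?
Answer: 780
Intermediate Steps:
N = 65
(-g(n))*N = -1*(-12)*65 = 12*65 = 780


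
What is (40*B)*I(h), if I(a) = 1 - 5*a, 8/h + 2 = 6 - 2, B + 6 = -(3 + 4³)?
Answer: 55480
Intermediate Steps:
B = -73 (B = -6 - (3 + 4³) = -6 - (3 + 64) = -6 - 1*67 = -6 - 67 = -73)
h = 4 (h = 8/(-2 + (6 - 2)) = 8/(-2 + 4) = 8/2 = 8*(½) = 4)
(40*B)*I(h) = (40*(-73))*(1 - 5*4) = -2920*(1 - 20) = -2920*(-19) = 55480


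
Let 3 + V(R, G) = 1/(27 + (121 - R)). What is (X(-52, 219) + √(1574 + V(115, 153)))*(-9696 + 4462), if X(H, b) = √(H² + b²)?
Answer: -5234*√50665 - 10468*√427713/33 ≈ -1.3856e+6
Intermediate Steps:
V(R, G) = -3 + 1/(148 - R) (V(R, G) = -3 + 1/(27 + (121 - R)) = -3 + 1/(148 - R))
(X(-52, 219) + √(1574 + V(115, 153)))*(-9696 + 4462) = (√((-52)² + 219²) + √(1574 + (443 - 3*115)/(-148 + 115)))*(-9696 + 4462) = (√(2704 + 47961) + √(1574 + (443 - 345)/(-33)))*(-5234) = (√50665 + √(1574 - 1/33*98))*(-5234) = (√50665 + √(1574 - 98/33))*(-5234) = (√50665 + √(51844/33))*(-5234) = (√50665 + 2*√427713/33)*(-5234) = -5234*√50665 - 10468*√427713/33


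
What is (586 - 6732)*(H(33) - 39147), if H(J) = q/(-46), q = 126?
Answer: 5534128824/23 ≈ 2.4061e+8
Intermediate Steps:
H(J) = -63/23 (H(J) = 126/(-46) = 126*(-1/46) = -63/23)
(586 - 6732)*(H(33) - 39147) = (586 - 6732)*(-63/23 - 39147) = -6146*(-900444/23) = 5534128824/23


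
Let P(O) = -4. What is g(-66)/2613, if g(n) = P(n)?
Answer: -4/2613 ≈ -0.0015308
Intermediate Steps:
g(n) = -4
g(-66)/2613 = -4/2613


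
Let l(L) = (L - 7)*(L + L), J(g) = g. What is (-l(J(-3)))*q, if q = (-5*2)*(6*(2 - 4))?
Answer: -7200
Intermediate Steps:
l(L) = 2*L*(-7 + L) (l(L) = (-7 + L)*(2*L) = 2*L*(-7 + L))
q = 120 (q = -60*(-2) = -10*(-12) = 120)
(-l(J(-3)))*q = -2*(-3)*(-7 - 3)*120 = -2*(-3)*(-10)*120 = -1*60*120 = -60*120 = -7200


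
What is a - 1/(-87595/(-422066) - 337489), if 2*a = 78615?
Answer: 11198120650783717/284885089358 ≈ 39308.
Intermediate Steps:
a = 78615/2 (a = (1/2)*78615 = 78615/2 ≈ 39308.)
a - 1/(-87595/(-422066) - 337489) = 78615/2 - 1/(-87595/(-422066) - 337489) = 78615/2 - 1/(-87595*(-1/422066) - 337489) = 78615/2 - 1/(87595/422066 - 337489) = 78615/2 - 1/(-142442544679/422066) = 78615/2 - 1*(-422066/142442544679) = 78615/2 + 422066/142442544679 = 11198120650783717/284885089358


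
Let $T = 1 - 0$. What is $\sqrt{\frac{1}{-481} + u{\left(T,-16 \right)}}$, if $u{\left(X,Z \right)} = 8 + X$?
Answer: $\frac{2 \sqrt{520442}}{481} \approx 2.9997$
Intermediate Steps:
$T = 1$ ($T = 1 + 0 = 1$)
$\sqrt{\frac{1}{-481} + u{\left(T,-16 \right)}} = \sqrt{\frac{1}{-481} + \left(8 + 1\right)} = \sqrt{- \frac{1}{481} + 9} = \sqrt{\frac{4328}{481}} = \frac{2 \sqrt{520442}}{481}$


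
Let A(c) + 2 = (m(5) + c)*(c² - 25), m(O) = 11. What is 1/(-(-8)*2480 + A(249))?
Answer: 1/16133598 ≈ 6.1982e-8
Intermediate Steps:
A(c) = -2 + (-25 + c²)*(11 + c) (A(c) = -2 + (11 + c)*(c² - 25) = -2 + (11 + c)*(-25 + c²) = -2 + (-25 + c²)*(11 + c))
1/(-(-8)*2480 + A(249)) = 1/(-(-8)*2480 + (-277 + 249³ - 25*249 + 11*249²)) = 1/(-1*(-19840) + (-277 + 15438249 - 6225 + 11*62001)) = 1/(19840 + (-277 + 15438249 - 6225 + 682011)) = 1/(19840 + 16113758) = 1/16133598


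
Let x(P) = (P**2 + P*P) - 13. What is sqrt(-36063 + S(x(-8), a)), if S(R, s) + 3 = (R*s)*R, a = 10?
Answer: 2*sqrt(24046) ≈ 310.14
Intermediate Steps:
x(P) = -13 + 2*P**2 (x(P) = (P**2 + P**2) - 13 = 2*P**2 - 13 = -13 + 2*P**2)
S(R, s) = -3 + s*R**2 (S(R, s) = -3 + (R*s)*R = -3 + s*R**2)
sqrt(-36063 + S(x(-8), a)) = sqrt(-36063 + (-3 + 10*(-13 + 2*(-8)**2)**2)) = sqrt(-36063 + (-3 + 10*(-13 + 2*64)**2)) = sqrt(-36063 + (-3 + 10*(-13 + 128)**2)) = sqrt(-36063 + (-3 + 10*115**2)) = sqrt(-36063 + (-3 + 10*13225)) = sqrt(-36063 + (-3 + 132250)) = sqrt(-36063 + 132247) = sqrt(96184) = 2*sqrt(24046)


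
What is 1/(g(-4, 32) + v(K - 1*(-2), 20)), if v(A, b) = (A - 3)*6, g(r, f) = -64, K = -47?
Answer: -1/352 ≈ -0.0028409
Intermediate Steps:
v(A, b) = -18 + 6*A (v(A, b) = (-3 + A)*6 = -18 + 6*A)
1/(g(-4, 32) + v(K - 1*(-2), 20)) = 1/(-64 + (-18 + 6*(-47 - 1*(-2)))) = 1/(-64 + (-18 + 6*(-47 + 2))) = 1/(-64 + (-18 + 6*(-45))) = 1/(-64 + (-18 - 270)) = 1/(-64 - 288) = 1/(-352) = -1/352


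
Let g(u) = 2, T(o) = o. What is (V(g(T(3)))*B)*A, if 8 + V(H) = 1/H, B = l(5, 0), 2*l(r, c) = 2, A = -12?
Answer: 90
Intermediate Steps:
l(r, c) = 1 (l(r, c) = (1/2)*2 = 1)
B = 1
V(H) = -8 + 1/H
(V(g(T(3)))*B)*A = ((-8 + 1/2)*1)*(-12) = -15/2*1*(-12) = -15/2*(-12) = 90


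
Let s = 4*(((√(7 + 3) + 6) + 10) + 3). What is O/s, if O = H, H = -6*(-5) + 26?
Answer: 266/351 - 14*√10/351 ≈ 0.63170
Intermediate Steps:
s = 76 + 4*√10 (s = 4*(((√10 + 6) + 10) + 3) = 4*(((6 + √10) + 10) + 3) = 4*((16 + √10) + 3) = 4*(19 + √10) = 76 + 4*√10 ≈ 88.649)
H = 56 (H = 30 + 26 = 56)
O = 56
O/s = 56/(76 + 4*√10)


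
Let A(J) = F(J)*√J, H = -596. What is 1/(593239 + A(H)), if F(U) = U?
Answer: 593239/352144219857 + 1192*I*√149/352144219857 ≈ 1.6846e-6 + 4.1319e-8*I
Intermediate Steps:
A(J) = J^(3/2) (A(J) = J*√J = J^(3/2))
1/(593239 + A(H)) = 1/(593239 + (-596)^(3/2)) = 1/(593239 - 1192*I*√149)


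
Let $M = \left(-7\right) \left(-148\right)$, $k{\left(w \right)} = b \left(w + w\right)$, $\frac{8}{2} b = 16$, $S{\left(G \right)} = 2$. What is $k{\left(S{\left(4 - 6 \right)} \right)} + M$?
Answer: $1052$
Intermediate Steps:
$b = 4$ ($b = \frac{1}{4} \cdot 16 = 4$)
$k{\left(w \right)} = 8 w$ ($k{\left(w \right)} = 4 \left(w + w\right) = 4 \cdot 2 w = 8 w$)
$M = 1036$
$k{\left(S{\left(4 - 6 \right)} \right)} + M = 8 \cdot 2 + 1036 = 16 + 1036 = 1052$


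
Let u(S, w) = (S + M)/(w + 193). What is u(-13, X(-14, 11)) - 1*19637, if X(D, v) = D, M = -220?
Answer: -3515256/179 ≈ -19638.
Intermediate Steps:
u(S, w) = (-220 + S)/(193 + w) (u(S, w) = (S - 220)/(w + 193) = (-220 + S)/(193 + w))
u(-13, X(-14, 11)) - 1*19637 = (-220 - 13)/(193 - 14) - 1*19637 = -233/179 - 19637 = -3515256/179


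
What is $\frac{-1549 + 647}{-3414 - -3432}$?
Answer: $- \frac{451}{9} \approx -50.111$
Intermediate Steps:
$\frac{-1549 + 647}{-3414 - -3432} = - \frac{902}{-3414 + 3432} = - \frac{902}{18} = \left(-902\right) \frac{1}{18} = - \frac{451}{9}$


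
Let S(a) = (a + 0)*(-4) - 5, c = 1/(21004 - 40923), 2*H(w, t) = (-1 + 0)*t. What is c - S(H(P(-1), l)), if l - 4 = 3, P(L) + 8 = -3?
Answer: -179272/19919 ≈ -9.0000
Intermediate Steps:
P(L) = -11 (P(L) = -8 - 3 = -11)
l = 7 (l = 4 + 3 = 7)
H(w, t) = -t/2 (H(w, t) = ((-1 + 0)*t)/2 = (-t)/2 = -t/2)
c = -1/19919 (c = 1/(-19919) = -1/19919 ≈ -5.0203e-5)
S(a) = -5 - 4*a (S(a) = a*(-4) - 5 = -4*a - 5 = -5 - 4*a)
c - S(H(P(-1), l)) = -1/19919 - (-5 - (-2)*7) = -1/19919 - (-5 - 4*(-7/2)) = -1/19919 - (-5 + 14) = -1/19919 - 1*9 = -1/19919 - 9 = -179272/19919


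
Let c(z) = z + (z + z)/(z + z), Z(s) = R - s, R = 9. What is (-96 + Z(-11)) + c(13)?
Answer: -62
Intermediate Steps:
Z(s) = 9 - s
c(z) = 1 + z (c(z) = z + (2*z)/((2*z)) = z + (2*z)*(1/(2*z)) = z + 1 = 1 + z)
(-96 + Z(-11)) + c(13) = (-96 + (9 - 1*(-11))) + (1 + 13) = (-96 + (9 + 11)) + 14 = (-96 + 20) + 14 = -76 + 14 = -62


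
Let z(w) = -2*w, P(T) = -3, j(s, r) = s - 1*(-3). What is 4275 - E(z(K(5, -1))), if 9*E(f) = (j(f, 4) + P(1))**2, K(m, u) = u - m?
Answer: 4259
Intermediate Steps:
j(s, r) = 3 + s (j(s, r) = s + 3 = 3 + s)
E(f) = f**2/9 (E(f) = ((3 + f) - 3)**2/9 = f**2/9)
4275 - E(z(K(5, -1))) = 4275 - (-2*(-1 - 1*5))**2/9 = 4275 - (-2*(-1 - 5))**2/9 = 4275 - (-2*(-6))**2/9 = 4275 - 12**2/9 = 4275 - 144/9 = 4275 - 1*16 = 4275 - 16 = 4259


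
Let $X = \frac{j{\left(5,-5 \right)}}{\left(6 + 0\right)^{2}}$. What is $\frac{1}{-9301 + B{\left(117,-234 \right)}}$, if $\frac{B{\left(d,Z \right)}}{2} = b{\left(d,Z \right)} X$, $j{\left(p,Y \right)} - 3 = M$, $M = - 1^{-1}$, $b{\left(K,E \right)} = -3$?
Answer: $- \frac{3}{27904} \approx -0.00010751$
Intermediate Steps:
$M = -1$ ($M = \left(-1\right) 1 = -1$)
$j{\left(p,Y \right)} = 2$ ($j{\left(p,Y \right)} = 3 - 1 = 2$)
$X = \frac{1}{18}$ ($X = \frac{2}{\left(6 + 0\right)^{2}} = \frac{2}{6^{2}} = \frac{2}{36} = 2 \cdot \frac{1}{36} = \frac{1}{18} \approx 0.055556$)
$B{\left(d,Z \right)} = - \frac{1}{3}$ ($B{\left(d,Z \right)} = 2 \left(\left(-3\right) \frac{1}{18}\right) = 2 \left(- \frac{1}{6}\right) = - \frac{1}{3}$)
$\frac{1}{-9301 + B{\left(117,-234 \right)}} = \frac{1}{-9301 - \frac{1}{3}} = \frac{1}{- \frac{27904}{3}} = - \frac{3}{27904}$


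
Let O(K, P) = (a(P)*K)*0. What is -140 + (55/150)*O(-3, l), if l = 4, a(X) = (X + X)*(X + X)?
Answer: -140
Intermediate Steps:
a(X) = 4*X² (a(X) = (2*X)*(2*X) = 4*X²)
O(K, P) = 0 (O(K, P) = ((4*P²)*K)*0 = (4*K*P²)*0 = 0)
-140 + (55/150)*O(-3, l) = -140 + (55/150)*0 = -140 + (55*(1/150))*0 = -140 + (11/30)*0 = -140 + 0 = -140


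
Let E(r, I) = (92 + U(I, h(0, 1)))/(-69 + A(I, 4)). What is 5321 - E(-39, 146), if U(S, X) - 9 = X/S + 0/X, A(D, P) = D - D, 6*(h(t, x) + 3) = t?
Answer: 2331239/438 ≈ 5322.5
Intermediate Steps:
h(t, x) = -3 + t/6
A(D, P) = 0
U(S, X) = 9 + X/S (U(S, X) = 9 + (X/S + 0/X) = 9 + (X/S + 0) = 9 + X/S)
E(r, I) = -101/69 + 1/(23*I) (E(r, I) = (92 + (9 + (-3 + (⅙)*0)/I))/(-69 + 0) = (92 + (9 + (-3 + 0)/I))/(-69) = (92 + (9 - 3/I))*(-1/69) = (101 - 3/I)*(-1/69) = -101/69 + 1/(23*I))
5321 - E(-39, 146) = 5321 - (3 - 101*146)/(69*146) = 5321 - (3 - 14746)/(69*146) = 5321 - (-14743)/(69*146) = 5321 - 1*(-641/438) = 5321 + 641/438 = 2331239/438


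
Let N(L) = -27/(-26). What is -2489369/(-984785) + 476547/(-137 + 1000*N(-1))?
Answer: 6130025301446/11540695415 ≈ 531.17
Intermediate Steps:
N(L) = 27/26 (N(L) = -27*(-1/26) = 27/26)
-2489369/(-984785) + 476547/(-137 + 1000*N(-1)) = -2489369/(-984785) + 476547/(-137 + 1000*(27/26)) = -2489369*(-1/984785) + 476547/(-137 + 13500/13) = 2489369/984785 + 476547/(11719/13) = 2489369/984785 + 476547*(13/11719) = 2489369/984785 + 6195111/11719 = 6130025301446/11540695415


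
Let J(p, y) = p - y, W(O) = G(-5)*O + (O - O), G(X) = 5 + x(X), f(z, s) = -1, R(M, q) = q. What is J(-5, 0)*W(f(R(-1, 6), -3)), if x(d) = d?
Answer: 0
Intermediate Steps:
G(X) = 5 + X
W(O) = 0 (W(O) = (5 - 5)*O + (O - O) = 0*O + 0 = 0 + 0 = 0)
J(-5, 0)*W(f(R(-1, 6), -3)) = (-5 - 1*0)*0 = (-5 + 0)*0 = -5*0 = 0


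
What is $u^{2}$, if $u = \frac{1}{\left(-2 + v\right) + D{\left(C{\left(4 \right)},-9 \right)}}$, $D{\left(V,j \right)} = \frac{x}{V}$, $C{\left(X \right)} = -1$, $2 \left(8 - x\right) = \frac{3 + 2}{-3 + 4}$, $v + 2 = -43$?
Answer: $\frac{4}{11025} \approx 0.00036281$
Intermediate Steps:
$v = -45$ ($v = -2 - 43 = -45$)
$x = \frac{11}{2}$ ($x = 8 - \frac{\left(3 + 2\right) \frac{1}{-3 + 4}}{2} = 8 - \frac{5 \cdot 1^{-1}}{2} = 8 - \frac{5 \cdot 1}{2} = 8 - \frac{5}{2} = \frac{11}{2} \approx 5.5$)
$D{\left(V,j \right)} = \frac{11}{2 V}$
$u = - \frac{2}{105}$ ($u = \frac{1}{\left(-2 - 45\right) + \frac{11}{2 \left(-1\right)}} = \frac{1}{-47 + \frac{11}{2} \left(-1\right)} = \frac{1}{-47 - \frac{11}{2}} = \frac{1}{- \frac{105}{2}} = - \frac{2}{105} \approx -0.019048$)
$u^{2} = \left(- \frac{2}{105}\right)^{2} = \frac{4}{11025}$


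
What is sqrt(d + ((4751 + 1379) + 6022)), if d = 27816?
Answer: 4*sqrt(2498) ≈ 199.92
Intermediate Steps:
sqrt(d + ((4751 + 1379) + 6022)) = sqrt(27816 + ((4751 + 1379) + 6022)) = sqrt(27816 + (6130 + 6022)) = sqrt(27816 + 12152) = sqrt(39968) = 4*sqrt(2498)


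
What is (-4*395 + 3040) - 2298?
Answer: -838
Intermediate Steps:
(-4*395 + 3040) - 2298 = (-1580 + 3040) - 2298 = 1460 - 2298 = -838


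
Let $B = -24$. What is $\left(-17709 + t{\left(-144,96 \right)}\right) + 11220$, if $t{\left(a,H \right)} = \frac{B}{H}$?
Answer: $- \frac{25957}{4} \approx -6489.3$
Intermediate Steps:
$t{\left(a,H \right)} = - \frac{24}{H}$
$\left(-17709 + t{\left(-144,96 \right)}\right) + 11220 = \left(-17709 - \frac{24}{96}\right) + 11220 = \left(-17709 - \frac{1}{4}\right) + 11220 = - \frac{70837}{4} + 11220 = - \frac{25957}{4}$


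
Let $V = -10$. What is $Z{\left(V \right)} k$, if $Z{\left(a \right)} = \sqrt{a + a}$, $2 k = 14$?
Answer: $14 i \sqrt{5} \approx 31.305 i$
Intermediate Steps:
$k = 7$ ($k = \frac{1}{2} \cdot 14 = 7$)
$Z{\left(a \right)} = \sqrt{2} \sqrt{a}$ ($Z{\left(a \right)} = \sqrt{2 a} = \sqrt{2} \sqrt{a}$)
$Z{\left(V \right)} k = \sqrt{2} \sqrt{-10} \cdot 7 = \sqrt{2} i \sqrt{10} \cdot 7 = 2 i \sqrt{5} \cdot 7 = 14 i \sqrt{5}$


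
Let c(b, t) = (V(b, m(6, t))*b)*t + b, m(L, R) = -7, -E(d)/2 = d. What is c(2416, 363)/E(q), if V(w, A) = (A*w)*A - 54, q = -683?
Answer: 51888179528/683 ≈ 7.5971e+7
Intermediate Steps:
E(d) = -2*d
V(w, A) = -54 + w*A² (V(w, A) = w*A² - 54 = -54 + w*A²)
c(b, t) = b + b*t*(-54 + 49*b) (c(b, t) = ((-54 + b*(-7)²)*b)*t + b = ((-54 + b*49)*b)*t + b = ((-54 + 49*b)*b)*t + b = (b*(-54 + 49*b))*t + b = b*t*(-54 + 49*b) + b = b + b*t*(-54 + 49*b))
c(2416, 363)/E(q) = (2416*(1 + 363*(-54 + 49*2416)))/((-2*(-683))) = (2416*(1 + 363*(-54 + 118384)))/1366 = (2416*(1 + 363*118330))*(1/1366) = (2416*(1 + 42953790))*(1/1366) = (2416*42953791)*(1/1366) = 103776359056*(1/1366) = 51888179528/683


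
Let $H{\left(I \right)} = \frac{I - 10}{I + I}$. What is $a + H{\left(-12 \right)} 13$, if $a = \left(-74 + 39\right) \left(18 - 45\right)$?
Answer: $\frac{11483}{12} \approx 956.92$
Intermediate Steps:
$a = 945$ ($a = \left(-35\right) \left(-27\right) = 945$)
$H{\left(I \right)} = \frac{-10 + I}{2 I}$
$a + H{\left(-12 \right)} 13 = 945 + \frac{-10 - 12}{2 \left(-12\right)} 13 = 945 + \frac{1}{2} \left(- \frac{1}{12}\right) \left(-22\right) 13 = 945 + \frac{11}{12} \cdot 13 = 945 + \frac{143}{12} = \frac{11483}{12}$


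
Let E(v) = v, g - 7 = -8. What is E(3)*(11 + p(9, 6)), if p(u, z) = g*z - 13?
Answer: -24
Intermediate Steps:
g = -1 (g = 7 - 8 = -1)
p(u, z) = -13 - z (p(u, z) = -z - 13 = -13 - z)
E(3)*(11 + p(9, 6)) = 3*(11 + (-13 - 1*6)) = 3*(11 + (-13 - 6)) = 3*(11 - 19) = 3*(-8) = -24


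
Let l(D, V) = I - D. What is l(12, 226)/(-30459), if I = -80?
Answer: 92/30459 ≈ 0.0030205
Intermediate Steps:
l(D, V) = -80 - D
l(12, 226)/(-30459) = (-80 - 1*12)/(-30459) = (-80 - 12)*(-1/30459) = -92*(-1/30459) = 92/30459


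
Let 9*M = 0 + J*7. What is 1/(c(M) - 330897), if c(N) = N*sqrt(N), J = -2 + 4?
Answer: -4922937/1628985084433 - 54*sqrt(14)/11402895591031 ≈ -3.0221e-6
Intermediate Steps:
J = 2
M = 14/9 (M = (0 + 2*7)/9 = (0 + 14)/9 = (1/9)*14 = 14/9 ≈ 1.5556)
c(N) = N**(3/2)
1/(c(M) - 330897) = 1/((14/9)**(3/2) - 330897) = 1/(14*sqrt(14)/27 - 330897) = 1/(-330897 + 14*sqrt(14)/27)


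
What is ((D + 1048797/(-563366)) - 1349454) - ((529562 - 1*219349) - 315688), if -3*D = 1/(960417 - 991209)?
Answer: -34971388403781185/26020748808 ≈ -1.3440e+6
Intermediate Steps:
D = 1/92376 (D = -1/(3*(960417 - 991209)) = -⅓/(-30792) = -⅓*(-1/30792) = 1/92376 ≈ 1.0825e-5)
((D + 1048797/(-563366)) - 1349454) - ((529562 - 1*219349) - 315688) = ((1/92376 + 1048797/(-563366)) - 1349454) - ((529562 - 1*219349) - 315688) = ((1/92376 + 1048797*(-1/563366)) - 1349454) - ((529562 - 219349) - 315688) = ((1/92376 - 1048797/563366) - 1349454) - (310213 - 315688) = (-48441554153/26020748808 - 1349454) - 1*(-5475) = -35113852003504985/26020748808 + 5475 = -34971388403781185/26020748808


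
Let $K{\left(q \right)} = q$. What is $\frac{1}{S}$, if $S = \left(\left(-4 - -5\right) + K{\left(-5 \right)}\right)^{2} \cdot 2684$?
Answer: $\frac{1}{42944} \approx 2.3286 \cdot 10^{-5}$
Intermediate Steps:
$S = 42944$ ($S = \left(\left(-4 - -5\right) - 5\right)^{2} \cdot 2684 = \left(\left(-4 + 5\right) - 5\right)^{2} \cdot 2684 = \left(1 - 5\right)^{2} \cdot 2684 = \left(-4\right)^{2} \cdot 2684 = 16 \cdot 2684 = 42944$)
$\frac{1}{S} = \frac{1}{42944}$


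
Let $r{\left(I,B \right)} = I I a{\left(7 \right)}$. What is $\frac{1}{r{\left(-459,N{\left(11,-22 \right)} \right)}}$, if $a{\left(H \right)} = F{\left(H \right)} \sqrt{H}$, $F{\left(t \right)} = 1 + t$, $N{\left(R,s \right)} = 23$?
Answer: $\frac{\sqrt{7}}{11798136} \approx 2.2425 \cdot 10^{-7}$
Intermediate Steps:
$a{\left(H \right)} = \sqrt{H} \left(1 + H\right)$ ($a{\left(H \right)} = \left(1 + H\right) \sqrt{H} = \sqrt{H} \left(1 + H\right)$)
$r{\left(I,B \right)} = 8 \sqrt{7} I^{2}$ ($r{\left(I,B \right)} = I I \sqrt{7} \left(1 + 7\right) = I^{2} \sqrt{7} \cdot 8 = I^{2} \cdot 8 \sqrt{7} = 8 \sqrt{7} I^{2}$)
$\frac{1}{r{\left(-459,N{\left(11,-22 \right)} \right)}} = \frac{1}{8 \sqrt{7} \left(-459\right)^{2}} = \frac{1}{8 \sqrt{7} \cdot 210681} = \frac{1}{1685448 \sqrt{7}} = \frac{\sqrt{7}}{11798136}$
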